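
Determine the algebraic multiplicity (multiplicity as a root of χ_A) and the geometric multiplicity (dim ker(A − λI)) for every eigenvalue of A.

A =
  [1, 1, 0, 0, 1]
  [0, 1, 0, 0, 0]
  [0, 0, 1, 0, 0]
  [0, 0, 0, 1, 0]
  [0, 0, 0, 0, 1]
λ = 1: alg = 5, geom = 4

Step 1 — factor the characteristic polynomial to read off the algebraic multiplicities:
  χ_A(x) = (x - 1)^5

Step 2 — compute geometric multiplicities via the rank-nullity identity g(λ) = n − rank(A − λI):
  rank(A − (1)·I) = 1, so dim ker(A − (1)·I) = n − 1 = 4

Summary:
  λ = 1: algebraic multiplicity = 5, geometric multiplicity = 4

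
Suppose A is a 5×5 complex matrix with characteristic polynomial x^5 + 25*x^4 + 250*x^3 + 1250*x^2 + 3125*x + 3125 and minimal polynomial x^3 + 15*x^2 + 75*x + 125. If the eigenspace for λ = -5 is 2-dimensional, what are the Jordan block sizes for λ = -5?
Block sizes for λ = -5: [3, 2]

Step 1 — from the characteristic polynomial, algebraic multiplicity of λ = -5 is 5. From dim ker(A − (-5)·I) = 2, there are exactly 2 Jordan blocks for λ = -5.
Step 2 — from the minimal polynomial, the factor (x + 5)^3 tells us the largest block for λ = -5 has size 3.
Step 3 — with total size 5, 2 blocks, and largest block 3, the block sizes (in nonincreasing order) are [3, 2].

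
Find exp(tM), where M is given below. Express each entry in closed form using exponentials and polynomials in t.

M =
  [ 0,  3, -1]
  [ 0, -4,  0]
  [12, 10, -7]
e^{tM} =
  [4*exp(-3*t) - 3*exp(-4*t), t*exp(-4*t) + 2*exp(-3*t) - 2*exp(-4*t), -exp(-3*t) + exp(-4*t)]
  [0, exp(-4*t), 0]
  [12*exp(-3*t) - 12*exp(-4*t), 4*t*exp(-4*t) + 6*exp(-3*t) - 6*exp(-4*t), -3*exp(-3*t) + 4*exp(-4*t)]

Strategy: write M = P · J · P⁻¹ where J is a Jordan canonical form, so e^{tM} = P · e^{tJ} · P⁻¹, and e^{tJ} can be computed block-by-block.

M has Jordan form
J =
  [-4,  1,  0]
  [ 0, -4,  0]
  [ 0,  0, -3]
(up to reordering of blocks).

Per-block formulas:
  For a 2×2 Jordan block J_2(-4): exp(t · J_2(-4)) = e^(-4t)·(I + t·N), where N is the 2×2 nilpotent shift.
  For a 1×1 block at λ = -3: exp(t · [-3]) = [e^(-3t)].

After assembling e^{tJ} and conjugating by P, we get:

e^{tM} =
  [4*exp(-3*t) - 3*exp(-4*t), t*exp(-4*t) + 2*exp(-3*t) - 2*exp(-4*t), -exp(-3*t) + exp(-4*t)]
  [0, exp(-4*t), 0]
  [12*exp(-3*t) - 12*exp(-4*t), 4*t*exp(-4*t) + 6*exp(-3*t) - 6*exp(-4*t), -3*exp(-3*t) + 4*exp(-4*t)]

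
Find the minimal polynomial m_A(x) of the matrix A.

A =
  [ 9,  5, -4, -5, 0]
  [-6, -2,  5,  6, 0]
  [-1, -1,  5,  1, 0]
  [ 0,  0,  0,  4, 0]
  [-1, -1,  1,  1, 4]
x^3 - 12*x^2 + 48*x - 64

The characteristic polynomial is χ_A(x) = (x - 4)^5, so the eigenvalues are known. The minimal polynomial is
  m_A(x) = Π_λ (x − λ)^{k_λ}
where k_λ is the size of the *largest* Jordan block for λ (equivalently, the smallest k with (A − λI)^k v = 0 for every generalised eigenvector v of λ).

  λ = 4: largest Jordan block has size 3, contributing (x − 4)^3

So m_A(x) = (x - 4)^3 = x^3 - 12*x^2 + 48*x - 64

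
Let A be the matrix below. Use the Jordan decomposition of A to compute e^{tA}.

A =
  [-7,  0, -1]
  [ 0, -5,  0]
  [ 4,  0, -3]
e^{tA} =
  [-2*t*exp(-5*t) + exp(-5*t), 0, -t*exp(-5*t)]
  [0, exp(-5*t), 0]
  [4*t*exp(-5*t), 0, 2*t*exp(-5*t) + exp(-5*t)]

Strategy: write A = P · J · P⁻¹ where J is a Jordan canonical form, so e^{tA} = P · e^{tJ} · P⁻¹, and e^{tJ} can be computed block-by-block.

A has Jordan form
J =
  [-5,  1,  0]
  [ 0, -5,  0]
  [ 0,  0, -5]
(up to reordering of blocks).

Per-block formulas:
  For a 1×1 block at λ = -5: exp(t · [-5]) = [e^(-5t)].
  For a 2×2 Jordan block J_2(-5): exp(t · J_2(-5)) = e^(-5t)·(I + t·N), where N is the 2×2 nilpotent shift.

After assembling e^{tJ} and conjugating by P, we get:

e^{tA} =
  [-2*t*exp(-5*t) + exp(-5*t), 0, -t*exp(-5*t)]
  [0, exp(-5*t), 0]
  [4*t*exp(-5*t), 0, 2*t*exp(-5*t) + exp(-5*t)]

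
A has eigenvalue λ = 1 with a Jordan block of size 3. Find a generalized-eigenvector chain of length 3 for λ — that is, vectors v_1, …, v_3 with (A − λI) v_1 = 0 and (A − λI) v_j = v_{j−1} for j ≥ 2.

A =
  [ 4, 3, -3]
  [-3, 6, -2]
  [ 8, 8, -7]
A Jordan chain for λ = 1 of length 3:
v_1 = (-24, -40, -64)ᵀ
v_2 = (3, -3, 8)ᵀ
v_3 = (1, 0, 0)ᵀ

Let N = A − (1)·I. We want v_3 with N^3 v_3 = 0 but N^2 v_3 ≠ 0; then v_{j-1} := N · v_j for j = 3, …, 2.

Pick v_3 = (1, 0, 0)ᵀ.
Then v_2 = N · v_3 = (3, -3, 8)ᵀ.
Then v_1 = N · v_2 = (-24, -40, -64)ᵀ.

Sanity check: (A − (1)·I) v_1 = (0, 0, 0)ᵀ = 0. ✓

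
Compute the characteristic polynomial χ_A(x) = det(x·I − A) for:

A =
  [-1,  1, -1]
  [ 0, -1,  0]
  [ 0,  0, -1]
x^3 + 3*x^2 + 3*x + 1

Expanding det(x·I − A) (e.g. by cofactor expansion or by noting that A is similar to its Jordan form J, which has the same characteristic polynomial as A) gives
  χ_A(x) = x^3 + 3*x^2 + 3*x + 1
which factors as (x + 1)^3. The eigenvalues (with algebraic multiplicities) are λ = -1 with multiplicity 3.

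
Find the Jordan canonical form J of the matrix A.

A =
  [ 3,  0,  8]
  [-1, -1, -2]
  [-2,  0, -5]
J_2(-1) ⊕ J_1(-1)

The characteristic polynomial is
  det(x·I − A) = x^3 + 3*x^2 + 3*x + 1 = (x + 1)^3

Eigenvalues and multiplicities (the geometric multiplicity of λ is n − rank(A − λI), which equals the number of Jordan blocks for λ):
  λ = -1: algebraic multiplicity = 3, geometric multiplicity = 2

Determining the block sizes for each eigenvalue:
  λ = -1: 2 blocks summing to 3 forces exactly one block of size 2 and the rest size 1 → block sizes [2, 1]

Assembling the blocks gives a Jordan form
J =
  [-1,  1,  0]
  [ 0, -1,  0]
  [ 0,  0, -1]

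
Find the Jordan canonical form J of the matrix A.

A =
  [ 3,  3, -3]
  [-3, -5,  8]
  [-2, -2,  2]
J_3(0)

The characteristic polynomial is
  det(x·I − A) = x^3

Eigenvalues and multiplicities (the geometric multiplicity of λ is n − rank(A − λI), which equals the number of Jordan blocks for λ):
  λ = 0: algebraic multiplicity = 3, geometric multiplicity = 1

Determining the block sizes for each eigenvalue:
  λ = 0: one block (gm = 1), so the single block has size am = 3 → block sizes [3]

Assembling the blocks gives a Jordan form
J =
  [0, 1, 0]
  [0, 0, 1]
  [0, 0, 0]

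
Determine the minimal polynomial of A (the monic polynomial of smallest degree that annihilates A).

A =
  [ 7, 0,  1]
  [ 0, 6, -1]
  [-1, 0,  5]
x^3 - 18*x^2 + 108*x - 216

The characteristic polynomial is χ_A(x) = (x - 6)^3, so the eigenvalues are known. The minimal polynomial is
  m_A(x) = Π_λ (x − λ)^{k_λ}
where k_λ is the size of the *largest* Jordan block for λ (equivalently, the smallest k with (A − λI)^k v = 0 for every generalised eigenvector v of λ).

  λ = 6: largest Jordan block has size 3, contributing (x − 6)^3

So m_A(x) = (x - 6)^3 = x^3 - 18*x^2 + 108*x - 216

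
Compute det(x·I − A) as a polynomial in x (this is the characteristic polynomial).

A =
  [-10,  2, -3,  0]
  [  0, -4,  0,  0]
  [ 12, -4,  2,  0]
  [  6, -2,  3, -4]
x^4 + 16*x^3 + 96*x^2 + 256*x + 256

Expanding det(x·I − A) (e.g. by cofactor expansion or by noting that A is similar to its Jordan form J, which has the same characteristic polynomial as A) gives
  χ_A(x) = x^4 + 16*x^3 + 96*x^2 + 256*x + 256
which factors as (x + 4)^4. The eigenvalues (with algebraic multiplicities) are λ = -4 with multiplicity 4.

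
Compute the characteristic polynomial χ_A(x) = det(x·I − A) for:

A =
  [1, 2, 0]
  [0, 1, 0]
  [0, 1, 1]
x^3 - 3*x^2 + 3*x - 1

Expanding det(x·I − A) (e.g. by cofactor expansion or by noting that A is similar to its Jordan form J, which has the same characteristic polynomial as A) gives
  χ_A(x) = x^3 - 3*x^2 + 3*x - 1
which factors as (x - 1)^3. The eigenvalues (with algebraic multiplicities) are λ = 1 with multiplicity 3.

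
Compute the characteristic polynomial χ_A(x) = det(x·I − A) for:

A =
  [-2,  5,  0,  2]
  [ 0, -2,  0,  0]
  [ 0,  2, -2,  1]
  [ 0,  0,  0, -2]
x^4 + 8*x^3 + 24*x^2 + 32*x + 16

Expanding det(x·I − A) (e.g. by cofactor expansion or by noting that A is similar to its Jordan form J, which has the same characteristic polynomial as A) gives
  χ_A(x) = x^4 + 8*x^3 + 24*x^2 + 32*x + 16
which factors as (x + 2)^4. The eigenvalues (with algebraic multiplicities) are λ = -2 with multiplicity 4.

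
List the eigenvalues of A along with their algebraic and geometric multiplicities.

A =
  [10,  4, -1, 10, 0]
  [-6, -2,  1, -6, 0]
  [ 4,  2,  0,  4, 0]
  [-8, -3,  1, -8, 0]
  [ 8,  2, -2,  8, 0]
λ = 0: alg = 5, geom = 3

Step 1 — factor the characteristic polynomial to read off the algebraic multiplicities:
  χ_A(x) = x^5

Step 2 — compute geometric multiplicities via the rank-nullity identity g(λ) = n − rank(A − λI):
  rank(A − (0)·I) = 2, so dim ker(A − (0)·I) = n − 2 = 3

Summary:
  λ = 0: algebraic multiplicity = 5, geometric multiplicity = 3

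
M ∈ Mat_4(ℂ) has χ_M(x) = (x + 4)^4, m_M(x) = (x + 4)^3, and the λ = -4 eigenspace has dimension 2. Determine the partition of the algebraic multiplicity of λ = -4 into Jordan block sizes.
Block sizes for λ = -4: [3, 1]

Step 1 — from the characteristic polynomial, algebraic multiplicity of λ = -4 is 4. From dim ker(M − (-4)·I) = 2, there are exactly 2 Jordan blocks for λ = -4.
Step 2 — from the minimal polynomial, the factor (x + 4)^3 tells us the largest block for λ = -4 has size 3.
Step 3 — with total size 4, 2 blocks, and largest block 3, the block sizes (in nonincreasing order) are [3, 1].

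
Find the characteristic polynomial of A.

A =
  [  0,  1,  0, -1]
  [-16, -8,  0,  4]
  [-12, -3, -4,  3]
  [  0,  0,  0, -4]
x^4 + 16*x^3 + 96*x^2 + 256*x + 256

Expanding det(x·I − A) (e.g. by cofactor expansion or by noting that A is similar to its Jordan form J, which has the same characteristic polynomial as A) gives
  χ_A(x) = x^4 + 16*x^3 + 96*x^2 + 256*x + 256
which factors as (x + 4)^4. The eigenvalues (with algebraic multiplicities) are λ = -4 with multiplicity 4.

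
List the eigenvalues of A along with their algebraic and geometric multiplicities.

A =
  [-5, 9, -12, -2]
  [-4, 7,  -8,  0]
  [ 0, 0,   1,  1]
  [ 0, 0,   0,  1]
λ = 1: alg = 4, geom = 2

Step 1 — factor the characteristic polynomial to read off the algebraic multiplicities:
  χ_A(x) = (x - 1)^4

Step 2 — compute geometric multiplicities via the rank-nullity identity g(λ) = n − rank(A − λI):
  rank(A − (1)·I) = 2, so dim ker(A − (1)·I) = n − 2 = 2

Summary:
  λ = 1: algebraic multiplicity = 4, geometric multiplicity = 2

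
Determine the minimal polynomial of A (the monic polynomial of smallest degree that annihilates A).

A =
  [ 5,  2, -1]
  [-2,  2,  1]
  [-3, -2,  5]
x^3 - 12*x^2 + 48*x - 64

The characteristic polynomial is χ_A(x) = (x - 4)^3, so the eigenvalues are known. The minimal polynomial is
  m_A(x) = Π_λ (x − λ)^{k_λ}
where k_λ is the size of the *largest* Jordan block for λ (equivalently, the smallest k with (A − λI)^k v = 0 for every generalised eigenvector v of λ).

  λ = 4: largest Jordan block has size 3, contributing (x − 4)^3

So m_A(x) = (x - 4)^3 = x^3 - 12*x^2 + 48*x - 64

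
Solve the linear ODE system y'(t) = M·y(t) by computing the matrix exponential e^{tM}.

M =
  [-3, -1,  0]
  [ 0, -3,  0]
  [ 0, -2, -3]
e^{tM} =
  [exp(-3*t), -t*exp(-3*t), 0]
  [0, exp(-3*t), 0]
  [0, -2*t*exp(-3*t), exp(-3*t)]

Strategy: write M = P · J · P⁻¹ where J is a Jordan canonical form, so e^{tM} = P · e^{tJ} · P⁻¹, and e^{tJ} can be computed block-by-block.

M has Jordan form
J =
  [-3,  1,  0]
  [ 0, -3,  0]
  [ 0,  0, -3]
(up to reordering of blocks).

Per-block formulas:
  For a 1×1 block at λ = -3: exp(t · [-3]) = [e^(-3t)].
  For a 2×2 Jordan block J_2(-3): exp(t · J_2(-3)) = e^(-3t)·(I + t·N), where N is the 2×2 nilpotent shift.

After assembling e^{tJ} and conjugating by P, we get:

e^{tM} =
  [exp(-3*t), -t*exp(-3*t), 0]
  [0, exp(-3*t), 0]
  [0, -2*t*exp(-3*t), exp(-3*t)]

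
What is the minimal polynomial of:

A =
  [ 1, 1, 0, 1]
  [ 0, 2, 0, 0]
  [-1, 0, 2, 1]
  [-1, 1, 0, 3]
x^2 - 4*x + 4

The characteristic polynomial is χ_A(x) = (x - 2)^4, so the eigenvalues are known. The minimal polynomial is
  m_A(x) = Π_λ (x − λ)^{k_λ}
where k_λ is the size of the *largest* Jordan block for λ (equivalently, the smallest k with (A − λI)^k v = 0 for every generalised eigenvector v of λ).

  λ = 2: largest Jordan block has size 2, contributing (x − 2)^2

So m_A(x) = (x - 2)^2 = x^2 - 4*x + 4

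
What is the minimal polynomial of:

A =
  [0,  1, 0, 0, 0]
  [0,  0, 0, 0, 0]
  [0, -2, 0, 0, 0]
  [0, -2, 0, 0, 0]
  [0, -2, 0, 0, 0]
x^2

The characteristic polynomial is χ_A(x) = x^5, so the eigenvalues are known. The minimal polynomial is
  m_A(x) = Π_λ (x − λ)^{k_λ}
where k_λ is the size of the *largest* Jordan block for λ (equivalently, the smallest k with (A − λI)^k v = 0 for every generalised eigenvector v of λ).

  λ = 0: largest Jordan block has size 2, contributing (x − 0)^2

So m_A(x) = x^2 = x^2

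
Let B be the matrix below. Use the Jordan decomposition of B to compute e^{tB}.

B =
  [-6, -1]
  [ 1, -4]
e^{tB} =
  [-t*exp(-5*t) + exp(-5*t), -t*exp(-5*t)]
  [t*exp(-5*t), t*exp(-5*t) + exp(-5*t)]

Strategy: write B = P · J · P⁻¹ where J is a Jordan canonical form, so e^{tB} = P · e^{tJ} · P⁻¹, and e^{tJ} can be computed block-by-block.

B has Jordan form
J =
  [-5,  1]
  [ 0, -5]
(up to reordering of blocks).

Per-block formulas:
  For a 2×2 Jordan block J_2(-5): exp(t · J_2(-5)) = e^(-5t)·(I + t·N), where N is the 2×2 nilpotent shift.

After assembling e^{tJ} and conjugating by P, we get:

e^{tB} =
  [-t*exp(-5*t) + exp(-5*t), -t*exp(-5*t)]
  [t*exp(-5*t), t*exp(-5*t) + exp(-5*t)]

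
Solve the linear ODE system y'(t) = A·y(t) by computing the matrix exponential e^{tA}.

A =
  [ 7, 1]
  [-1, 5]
e^{tA} =
  [t*exp(6*t) + exp(6*t), t*exp(6*t)]
  [-t*exp(6*t), -t*exp(6*t) + exp(6*t)]

Strategy: write A = P · J · P⁻¹ where J is a Jordan canonical form, so e^{tA} = P · e^{tJ} · P⁻¹, and e^{tJ} can be computed block-by-block.

A has Jordan form
J =
  [6, 1]
  [0, 6]
(up to reordering of blocks).

Per-block formulas:
  For a 2×2 Jordan block J_2(6): exp(t · J_2(6)) = e^(6t)·(I + t·N), where N is the 2×2 nilpotent shift.

After assembling e^{tJ} and conjugating by P, we get:

e^{tA} =
  [t*exp(6*t) + exp(6*t), t*exp(6*t)]
  [-t*exp(6*t), -t*exp(6*t) + exp(6*t)]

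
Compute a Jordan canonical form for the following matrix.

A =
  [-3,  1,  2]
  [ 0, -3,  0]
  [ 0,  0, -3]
J_2(-3) ⊕ J_1(-3)

The characteristic polynomial is
  det(x·I − A) = x^3 + 9*x^2 + 27*x + 27 = (x + 3)^3

Eigenvalues and multiplicities (the geometric multiplicity of λ is n − rank(A − λI), which equals the number of Jordan blocks for λ):
  λ = -3: algebraic multiplicity = 3, geometric multiplicity = 2

Determining the block sizes for each eigenvalue:
  λ = -3: 2 blocks summing to 3 forces exactly one block of size 2 and the rest size 1 → block sizes [2, 1]

Assembling the blocks gives a Jordan form
J =
  [-3,  1,  0]
  [ 0, -3,  0]
  [ 0,  0, -3]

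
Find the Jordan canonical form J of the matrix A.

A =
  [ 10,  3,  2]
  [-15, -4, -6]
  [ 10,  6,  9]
J_2(5) ⊕ J_1(5)

The characteristic polynomial is
  det(x·I − A) = x^3 - 15*x^2 + 75*x - 125 = (x - 5)^3

Eigenvalues and multiplicities (the geometric multiplicity of λ is n − rank(A − λI), which equals the number of Jordan blocks for λ):
  λ = 5: algebraic multiplicity = 3, geometric multiplicity = 2

Determining the block sizes for each eigenvalue:
  λ = 5: 2 blocks summing to 3 forces exactly one block of size 2 and the rest size 1 → block sizes [2, 1]

Assembling the blocks gives a Jordan form
J =
  [5, 1, 0]
  [0, 5, 0]
  [0, 0, 5]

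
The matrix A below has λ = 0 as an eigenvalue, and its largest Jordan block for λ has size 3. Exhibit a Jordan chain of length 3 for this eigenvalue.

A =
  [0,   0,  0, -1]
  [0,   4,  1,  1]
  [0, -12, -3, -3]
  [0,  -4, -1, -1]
A Jordan chain for λ = 0 of length 3:
v_1 = (4, 0, 0, 0)ᵀ
v_2 = (0, 4, -12, -4)ᵀ
v_3 = (0, 1, 0, 0)ᵀ

Let N = A − (0)·I. We want v_3 with N^3 v_3 = 0 but N^2 v_3 ≠ 0; then v_{j-1} := N · v_j for j = 3, …, 2.

Pick v_3 = (0, 1, 0, 0)ᵀ.
Then v_2 = N · v_3 = (0, 4, -12, -4)ᵀ.
Then v_1 = N · v_2 = (4, 0, 0, 0)ᵀ.

Sanity check: (A − (0)·I) v_1 = (0, 0, 0, 0)ᵀ = 0. ✓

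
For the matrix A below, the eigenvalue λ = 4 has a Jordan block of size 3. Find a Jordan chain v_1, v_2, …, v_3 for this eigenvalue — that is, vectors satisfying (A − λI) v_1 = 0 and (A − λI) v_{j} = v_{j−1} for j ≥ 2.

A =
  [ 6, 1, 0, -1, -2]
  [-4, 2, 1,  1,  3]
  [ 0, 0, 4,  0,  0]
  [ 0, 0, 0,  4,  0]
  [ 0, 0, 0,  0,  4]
A Jordan chain for λ = 4 of length 3:
v_1 = (1, -2, 0, 0, 0)ᵀ
v_2 = (0, 1, 0, 0, 0)ᵀ
v_3 = (0, 0, 1, 0, 0)ᵀ

Let N = A − (4)·I. We want v_3 with N^3 v_3 = 0 but N^2 v_3 ≠ 0; then v_{j-1} := N · v_j for j = 3, …, 2.

Pick v_3 = (0, 0, 1, 0, 0)ᵀ.
Then v_2 = N · v_3 = (0, 1, 0, 0, 0)ᵀ.
Then v_1 = N · v_2 = (1, -2, 0, 0, 0)ᵀ.

Sanity check: (A − (4)·I) v_1 = (0, 0, 0, 0, 0)ᵀ = 0. ✓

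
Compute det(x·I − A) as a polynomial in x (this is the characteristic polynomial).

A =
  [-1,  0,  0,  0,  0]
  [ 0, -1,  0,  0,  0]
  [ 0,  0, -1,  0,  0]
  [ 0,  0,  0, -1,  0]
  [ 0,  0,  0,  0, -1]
x^5 + 5*x^4 + 10*x^3 + 10*x^2 + 5*x + 1

Expanding det(x·I − A) (e.g. by cofactor expansion or by noting that A is similar to its Jordan form J, which has the same characteristic polynomial as A) gives
  χ_A(x) = x^5 + 5*x^4 + 10*x^3 + 10*x^2 + 5*x + 1
which factors as (x + 1)^5. The eigenvalues (with algebraic multiplicities) are λ = -1 with multiplicity 5.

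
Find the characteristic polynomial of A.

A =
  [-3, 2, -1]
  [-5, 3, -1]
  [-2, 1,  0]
x^3

Expanding det(x·I − A) (e.g. by cofactor expansion or by noting that A is similar to its Jordan form J, which has the same characteristic polynomial as A) gives
  χ_A(x) = x^3
which factors as x^3. The eigenvalues (with algebraic multiplicities) are λ = 0 with multiplicity 3.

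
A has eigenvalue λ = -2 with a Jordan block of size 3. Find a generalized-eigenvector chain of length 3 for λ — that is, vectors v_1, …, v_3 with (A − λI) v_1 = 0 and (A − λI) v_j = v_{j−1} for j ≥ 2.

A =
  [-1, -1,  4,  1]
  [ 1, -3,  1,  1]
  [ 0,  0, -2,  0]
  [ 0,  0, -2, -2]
A Jordan chain for λ = -2 of length 3:
v_1 = (1, 1, 0, 0)ᵀ
v_2 = (4, 1, 0, -2)ᵀ
v_3 = (0, 0, 1, 0)ᵀ

Let N = A − (-2)·I. We want v_3 with N^3 v_3 = 0 but N^2 v_3 ≠ 0; then v_{j-1} := N · v_j for j = 3, …, 2.

Pick v_3 = (0, 0, 1, 0)ᵀ.
Then v_2 = N · v_3 = (4, 1, 0, -2)ᵀ.
Then v_1 = N · v_2 = (1, 1, 0, 0)ᵀ.

Sanity check: (A − (-2)·I) v_1 = (0, 0, 0, 0)ᵀ = 0. ✓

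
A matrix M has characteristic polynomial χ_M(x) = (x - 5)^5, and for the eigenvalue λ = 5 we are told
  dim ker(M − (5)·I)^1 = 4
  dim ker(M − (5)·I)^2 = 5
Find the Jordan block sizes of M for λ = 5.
Block sizes for λ = 5: [2, 1, 1, 1]

From the dimensions of kernels of powers, the number of Jordan blocks of size at least j is d_j − d_{j−1} where d_j = dim ker(N^j) (with d_0 = 0). Computing the differences gives [4, 1].
The number of blocks of size exactly k is (#blocks of size ≥ k) − (#blocks of size ≥ k + 1), so the partition is: 3 block(s) of size 1, 1 block(s) of size 2.
In nonincreasing order the block sizes are [2, 1, 1, 1].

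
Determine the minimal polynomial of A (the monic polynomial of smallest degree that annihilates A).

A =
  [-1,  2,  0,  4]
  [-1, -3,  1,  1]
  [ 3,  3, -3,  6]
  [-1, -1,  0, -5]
x^3 + 9*x^2 + 27*x + 27

The characteristic polynomial is χ_A(x) = (x + 3)^4, so the eigenvalues are known. The minimal polynomial is
  m_A(x) = Π_λ (x − λ)^{k_λ}
where k_λ is the size of the *largest* Jordan block for λ (equivalently, the smallest k with (A − λI)^k v = 0 for every generalised eigenvector v of λ).

  λ = -3: largest Jordan block has size 3, contributing (x + 3)^3

So m_A(x) = (x + 3)^3 = x^3 + 9*x^2 + 27*x + 27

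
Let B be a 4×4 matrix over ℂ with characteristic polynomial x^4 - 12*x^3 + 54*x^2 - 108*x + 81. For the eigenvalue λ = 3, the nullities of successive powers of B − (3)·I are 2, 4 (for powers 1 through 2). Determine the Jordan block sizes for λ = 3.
Block sizes for λ = 3: [2, 2]

From the dimensions of kernels of powers, the number of Jordan blocks of size at least j is d_j − d_{j−1} where d_j = dim ker(N^j) (with d_0 = 0). Computing the differences gives [2, 2].
The number of blocks of size exactly k is (#blocks of size ≥ k) − (#blocks of size ≥ k + 1), so the partition is: 2 block(s) of size 2.
In nonincreasing order the block sizes are [2, 2].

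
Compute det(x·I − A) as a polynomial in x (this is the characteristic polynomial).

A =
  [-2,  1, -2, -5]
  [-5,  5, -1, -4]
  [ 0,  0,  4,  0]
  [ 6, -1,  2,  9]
x^4 - 16*x^3 + 96*x^2 - 256*x + 256

Expanding det(x·I − A) (e.g. by cofactor expansion or by noting that A is similar to its Jordan form J, which has the same characteristic polynomial as A) gives
  χ_A(x) = x^4 - 16*x^3 + 96*x^2 - 256*x + 256
which factors as (x - 4)^4. The eigenvalues (with algebraic multiplicities) are λ = 4 with multiplicity 4.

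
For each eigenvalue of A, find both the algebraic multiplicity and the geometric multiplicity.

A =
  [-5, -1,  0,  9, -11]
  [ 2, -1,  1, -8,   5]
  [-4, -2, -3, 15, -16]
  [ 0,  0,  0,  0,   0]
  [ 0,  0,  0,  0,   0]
λ = -3: alg = 3, geom = 1; λ = 0: alg = 2, geom = 2

Step 1 — factor the characteristic polynomial to read off the algebraic multiplicities:
  χ_A(x) = x^2*(x + 3)^3

Step 2 — compute geometric multiplicities via the rank-nullity identity g(λ) = n − rank(A − λI):
  rank(A − (-3)·I) = 4, so dim ker(A − (-3)·I) = n − 4 = 1
  rank(A − (0)·I) = 3, so dim ker(A − (0)·I) = n − 3 = 2

Summary:
  λ = -3: algebraic multiplicity = 3, geometric multiplicity = 1
  λ = 0: algebraic multiplicity = 2, geometric multiplicity = 2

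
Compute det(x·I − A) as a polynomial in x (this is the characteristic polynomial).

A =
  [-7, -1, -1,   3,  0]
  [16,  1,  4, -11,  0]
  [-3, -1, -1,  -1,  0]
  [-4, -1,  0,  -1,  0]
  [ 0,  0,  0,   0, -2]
x^5 + 10*x^4 + 40*x^3 + 80*x^2 + 80*x + 32

Expanding det(x·I − A) (e.g. by cofactor expansion or by noting that A is similar to its Jordan form J, which has the same characteristic polynomial as A) gives
  χ_A(x) = x^5 + 10*x^4 + 40*x^3 + 80*x^2 + 80*x + 32
which factors as (x + 2)^5. The eigenvalues (with algebraic multiplicities) are λ = -2 with multiplicity 5.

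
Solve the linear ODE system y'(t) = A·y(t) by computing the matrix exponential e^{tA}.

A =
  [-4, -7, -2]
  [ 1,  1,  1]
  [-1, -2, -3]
e^{tA} =
  [-t^2*exp(-2*t)/2 - 2*t*exp(-2*t) + exp(-2*t), -3*t^2*exp(-2*t)/2 - 7*t*exp(-2*t), -t^2*exp(-2*t)/2 - 2*t*exp(-2*t)]
  [t*exp(-2*t), 3*t*exp(-2*t) + exp(-2*t), t*exp(-2*t)]
  [t^2*exp(-2*t)/2 - t*exp(-2*t), 3*t^2*exp(-2*t)/2 - 2*t*exp(-2*t), t^2*exp(-2*t)/2 - t*exp(-2*t) + exp(-2*t)]

Strategy: write A = P · J · P⁻¹ where J is a Jordan canonical form, so e^{tA} = P · e^{tJ} · P⁻¹, and e^{tJ} can be computed block-by-block.

A has Jordan form
J =
  [-2,  1,  0]
  [ 0, -2,  1]
  [ 0,  0, -2]
(up to reordering of blocks).

Per-block formulas:
  For a 3×3 Jordan block J_3(-2): exp(t · J_3(-2)) = e^(-2t)·(I + t·N + (t^2/2)·N^2), where N is the 3×3 nilpotent shift.

After assembling e^{tJ} and conjugating by P, we get:

e^{tA} =
  [-t^2*exp(-2*t)/2 - 2*t*exp(-2*t) + exp(-2*t), -3*t^2*exp(-2*t)/2 - 7*t*exp(-2*t), -t^2*exp(-2*t)/2 - 2*t*exp(-2*t)]
  [t*exp(-2*t), 3*t*exp(-2*t) + exp(-2*t), t*exp(-2*t)]
  [t^2*exp(-2*t)/2 - t*exp(-2*t), 3*t^2*exp(-2*t)/2 - 2*t*exp(-2*t), t^2*exp(-2*t)/2 - t*exp(-2*t) + exp(-2*t)]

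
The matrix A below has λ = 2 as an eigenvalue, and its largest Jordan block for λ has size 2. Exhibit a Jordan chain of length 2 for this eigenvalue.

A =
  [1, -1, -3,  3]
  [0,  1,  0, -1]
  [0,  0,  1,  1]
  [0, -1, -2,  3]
A Jordan chain for λ = 2 of length 2:
v_1 = (1, -1, 1, 1)ᵀ
v_2 = (1, 1, -1, 0)ᵀ

Let N = A − (2)·I. We want v_2 with N^2 v_2 = 0 but N^1 v_2 ≠ 0; then v_{j-1} := N · v_j for j = 2, …, 2.

Pick v_2 = (1, 1, -1, 0)ᵀ.
Then v_1 = N · v_2 = (1, -1, 1, 1)ᵀ.

Sanity check: (A − (2)·I) v_1 = (0, 0, 0, 0)ᵀ = 0. ✓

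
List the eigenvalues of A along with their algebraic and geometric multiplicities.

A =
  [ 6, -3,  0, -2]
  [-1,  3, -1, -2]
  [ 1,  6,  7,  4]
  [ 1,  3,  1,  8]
λ = 6: alg = 4, geom = 2

Step 1 — factor the characteristic polynomial to read off the algebraic multiplicities:
  χ_A(x) = (x - 6)^4

Step 2 — compute geometric multiplicities via the rank-nullity identity g(λ) = n − rank(A − λI):
  rank(A − (6)·I) = 2, so dim ker(A − (6)·I) = n − 2 = 2

Summary:
  λ = 6: algebraic multiplicity = 4, geometric multiplicity = 2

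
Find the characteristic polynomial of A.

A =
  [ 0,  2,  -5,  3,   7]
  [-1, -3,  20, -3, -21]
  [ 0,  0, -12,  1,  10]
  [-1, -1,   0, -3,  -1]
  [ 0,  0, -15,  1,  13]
x^5 + 5*x^4 - 40*x^2 - 80*x - 48

Expanding det(x·I − A) (e.g. by cofactor expansion or by noting that A is similar to its Jordan form J, which has the same characteristic polynomial as A) gives
  χ_A(x) = x^5 + 5*x^4 - 40*x^2 - 80*x - 48
which factors as (x - 3)*(x + 2)^4. The eigenvalues (with algebraic multiplicities) are λ = -2 with multiplicity 4, λ = 3 with multiplicity 1.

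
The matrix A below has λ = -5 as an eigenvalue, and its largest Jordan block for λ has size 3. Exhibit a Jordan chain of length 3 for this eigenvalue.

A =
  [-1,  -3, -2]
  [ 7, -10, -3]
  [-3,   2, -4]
A Jordan chain for λ = -5 of length 3:
v_1 = (1, 2, -1)ᵀ
v_2 = (4, 7, -3)ᵀ
v_3 = (1, 0, 0)ᵀ

Let N = A − (-5)·I. We want v_3 with N^3 v_3 = 0 but N^2 v_3 ≠ 0; then v_{j-1} := N · v_j for j = 3, …, 2.

Pick v_3 = (1, 0, 0)ᵀ.
Then v_2 = N · v_3 = (4, 7, -3)ᵀ.
Then v_1 = N · v_2 = (1, 2, -1)ᵀ.

Sanity check: (A − (-5)·I) v_1 = (0, 0, 0)ᵀ = 0. ✓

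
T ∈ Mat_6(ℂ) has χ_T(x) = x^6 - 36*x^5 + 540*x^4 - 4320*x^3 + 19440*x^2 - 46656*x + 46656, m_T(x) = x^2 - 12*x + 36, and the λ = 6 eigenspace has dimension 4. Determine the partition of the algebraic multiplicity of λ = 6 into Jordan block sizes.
Block sizes for λ = 6: [2, 2, 1, 1]

Step 1 — from the characteristic polynomial, algebraic multiplicity of λ = 6 is 6. From dim ker(T − (6)·I) = 4, there are exactly 4 Jordan blocks for λ = 6.
Step 2 — from the minimal polynomial, the factor (x − 6)^2 tells us the largest block for λ = 6 has size 2.
Step 3 — with total size 6, 4 blocks, and largest block 2, the block sizes (in nonincreasing order) are [2, 2, 1, 1].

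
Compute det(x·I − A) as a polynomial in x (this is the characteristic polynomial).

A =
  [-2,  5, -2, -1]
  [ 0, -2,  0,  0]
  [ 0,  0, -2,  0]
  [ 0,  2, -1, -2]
x^4 + 8*x^3 + 24*x^2 + 32*x + 16

Expanding det(x·I − A) (e.g. by cofactor expansion or by noting that A is similar to its Jordan form J, which has the same characteristic polynomial as A) gives
  χ_A(x) = x^4 + 8*x^3 + 24*x^2 + 32*x + 16
which factors as (x + 2)^4. The eigenvalues (with algebraic multiplicities) are λ = -2 with multiplicity 4.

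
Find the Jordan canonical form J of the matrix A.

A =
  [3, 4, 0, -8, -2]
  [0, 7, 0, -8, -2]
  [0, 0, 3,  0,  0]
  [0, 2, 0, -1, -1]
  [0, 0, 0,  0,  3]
J_2(3) ⊕ J_1(3) ⊕ J_1(3) ⊕ J_1(3)

The characteristic polynomial is
  det(x·I − A) = x^5 - 15*x^4 + 90*x^3 - 270*x^2 + 405*x - 243 = (x - 3)^5

Eigenvalues and multiplicities (the geometric multiplicity of λ is n − rank(A − λI), which equals the number of Jordan blocks for λ):
  λ = 3: algebraic multiplicity = 5, geometric multiplicity = 4

Determining the block sizes for each eigenvalue:
  λ = 3: 4 blocks summing to 5 forces exactly one block of size 2 and the rest size 1 → block sizes [2, 1, 1, 1]

Assembling the blocks gives a Jordan form
J =
  [3, 1, 0, 0, 0]
  [0, 3, 0, 0, 0]
  [0, 0, 3, 0, 0]
  [0, 0, 0, 3, 0]
  [0, 0, 0, 0, 3]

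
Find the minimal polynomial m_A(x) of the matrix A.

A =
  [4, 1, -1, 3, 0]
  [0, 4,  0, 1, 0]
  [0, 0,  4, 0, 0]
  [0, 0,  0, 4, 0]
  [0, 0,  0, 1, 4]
x^3 - 12*x^2 + 48*x - 64

The characteristic polynomial is χ_A(x) = (x - 4)^5, so the eigenvalues are known. The minimal polynomial is
  m_A(x) = Π_λ (x − λ)^{k_λ}
where k_λ is the size of the *largest* Jordan block for λ (equivalently, the smallest k with (A − λI)^k v = 0 for every generalised eigenvector v of λ).

  λ = 4: largest Jordan block has size 3, contributing (x − 4)^3

So m_A(x) = (x - 4)^3 = x^3 - 12*x^2 + 48*x - 64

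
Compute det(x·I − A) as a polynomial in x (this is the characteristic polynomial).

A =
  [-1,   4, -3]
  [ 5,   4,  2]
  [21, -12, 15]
x^3 - 18*x^2 + 108*x - 216

Expanding det(x·I − A) (e.g. by cofactor expansion or by noting that A is similar to its Jordan form J, which has the same characteristic polynomial as A) gives
  χ_A(x) = x^3 - 18*x^2 + 108*x - 216
which factors as (x - 6)^3. The eigenvalues (with algebraic multiplicities) are λ = 6 with multiplicity 3.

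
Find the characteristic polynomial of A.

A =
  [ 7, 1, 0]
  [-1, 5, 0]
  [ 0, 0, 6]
x^3 - 18*x^2 + 108*x - 216

Expanding det(x·I − A) (e.g. by cofactor expansion or by noting that A is similar to its Jordan form J, which has the same characteristic polynomial as A) gives
  χ_A(x) = x^3 - 18*x^2 + 108*x - 216
which factors as (x - 6)^3. The eigenvalues (with algebraic multiplicities) are λ = 6 with multiplicity 3.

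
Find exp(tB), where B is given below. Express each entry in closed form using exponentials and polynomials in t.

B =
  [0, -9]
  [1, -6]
e^{tB} =
  [3*t*exp(-3*t) + exp(-3*t), -9*t*exp(-3*t)]
  [t*exp(-3*t), -3*t*exp(-3*t) + exp(-3*t)]

Strategy: write B = P · J · P⁻¹ where J is a Jordan canonical form, so e^{tB} = P · e^{tJ} · P⁻¹, and e^{tJ} can be computed block-by-block.

B has Jordan form
J =
  [-3,  1]
  [ 0, -3]
(up to reordering of blocks).

Per-block formulas:
  For a 2×2 Jordan block J_2(-3): exp(t · J_2(-3)) = e^(-3t)·(I + t·N), where N is the 2×2 nilpotent shift.

After assembling e^{tJ} and conjugating by P, we get:

e^{tB} =
  [3*t*exp(-3*t) + exp(-3*t), -9*t*exp(-3*t)]
  [t*exp(-3*t), -3*t*exp(-3*t) + exp(-3*t)]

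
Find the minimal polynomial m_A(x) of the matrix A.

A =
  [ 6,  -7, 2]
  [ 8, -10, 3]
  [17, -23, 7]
x^3 - 3*x^2 + 3*x - 1

The characteristic polynomial is χ_A(x) = (x - 1)^3, so the eigenvalues are known. The minimal polynomial is
  m_A(x) = Π_λ (x − λ)^{k_λ}
where k_λ is the size of the *largest* Jordan block for λ (equivalently, the smallest k with (A − λI)^k v = 0 for every generalised eigenvector v of λ).

  λ = 1: largest Jordan block has size 3, contributing (x − 1)^3

So m_A(x) = (x - 1)^3 = x^3 - 3*x^2 + 3*x - 1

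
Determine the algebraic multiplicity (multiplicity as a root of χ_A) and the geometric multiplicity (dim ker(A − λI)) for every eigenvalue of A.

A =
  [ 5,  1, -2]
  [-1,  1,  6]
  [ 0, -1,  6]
λ = 4: alg = 3, geom = 1

Step 1 — factor the characteristic polynomial to read off the algebraic multiplicities:
  χ_A(x) = (x - 4)^3

Step 2 — compute geometric multiplicities via the rank-nullity identity g(λ) = n − rank(A − λI):
  rank(A − (4)·I) = 2, so dim ker(A − (4)·I) = n − 2 = 1

Summary:
  λ = 4: algebraic multiplicity = 3, geometric multiplicity = 1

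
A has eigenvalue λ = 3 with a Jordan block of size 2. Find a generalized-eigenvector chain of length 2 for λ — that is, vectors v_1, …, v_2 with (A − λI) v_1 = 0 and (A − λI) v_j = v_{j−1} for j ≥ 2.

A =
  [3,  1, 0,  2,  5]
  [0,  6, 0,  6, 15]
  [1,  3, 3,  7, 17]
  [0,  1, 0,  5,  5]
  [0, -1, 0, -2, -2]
A Jordan chain for λ = 3 of length 2:
v_1 = (0, 0, 1, 0, 0)ᵀ
v_2 = (1, 0, 0, 0, 0)ᵀ

Let N = A − (3)·I. We want v_2 with N^2 v_2 = 0 but N^1 v_2 ≠ 0; then v_{j-1} := N · v_j for j = 2, …, 2.

Pick v_2 = (1, 0, 0, 0, 0)ᵀ.
Then v_1 = N · v_2 = (0, 0, 1, 0, 0)ᵀ.

Sanity check: (A − (3)·I) v_1 = (0, 0, 0, 0, 0)ᵀ = 0. ✓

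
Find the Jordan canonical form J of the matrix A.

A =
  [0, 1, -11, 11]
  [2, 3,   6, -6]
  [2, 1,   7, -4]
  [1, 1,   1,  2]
J_3(3) ⊕ J_1(3)

The characteristic polynomial is
  det(x·I − A) = x^4 - 12*x^3 + 54*x^2 - 108*x + 81 = (x - 3)^4

Eigenvalues and multiplicities (the geometric multiplicity of λ is n − rank(A − λI), which equals the number of Jordan blocks for λ):
  λ = 3: algebraic multiplicity = 4, geometric multiplicity = 2

Determining the block sizes for each eigenvalue:
  λ = 3: with am = 4 and gm = 2, the partition is not yet determined (e.g. several partitions of 4 into 2 parts exist). Let N = A − (3)·I. Computing rank(N^1) = 2, rank(N^2) = 1, rank(N^3) = 0; the number of blocks of size ≥ j is rank(N^{j−1}) − rank(N^j), giving [2, 1, 1]. So we have 1 block(s) of size 3, 1 block(s) of size 1 → block sizes [3, 1]

Assembling the blocks gives a Jordan form
J =
  [3, 1, 0, 0]
  [0, 3, 1, 0]
  [0, 0, 3, 0]
  [0, 0, 0, 3]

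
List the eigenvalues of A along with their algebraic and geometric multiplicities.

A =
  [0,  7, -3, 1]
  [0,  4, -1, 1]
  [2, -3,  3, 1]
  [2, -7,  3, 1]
λ = 2: alg = 4, geom = 2

Step 1 — factor the characteristic polynomial to read off the algebraic multiplicities:
  χ_A(x) = (x - 2)^4

Step 2 — compute geometric multiplicities via the rank-nullity identity g(λ) = n − rank(A − λI):
  rank(A − (2)·I) = 2, so dim ker(A − (2)·I) = n − 2 = 2

Summary:
  λ = 2: algebraic multiplicity = 4, geometric multiplicity = 2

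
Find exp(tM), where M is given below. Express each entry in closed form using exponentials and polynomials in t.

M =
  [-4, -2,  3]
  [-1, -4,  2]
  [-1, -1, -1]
e^{tM} =
  [-t*exp(-3*t) + exp(-3*t), t^2*exp(-3*t)/2 - 2*t*exp(-3*t), -t^2*exp(-3*t)/2 + 3*t*exp(-3*t)]
  [-t*exp(-3*t), t^2*exp(-3*t)/2 - t*exp(-3*t) + exp(-3*t), -t^2*exp(-3*t)/2 + 2*t*exp(-3*t)]
  [-t*exp(-3*t), t^2*exp(-3*t)/2 - t*exp(-3*t), -t^2*exp(-3*t)/2 + 2*t*exp(-3*t) + exp(-3*t)]

Strategy: write M = P · J · P⁻¹ where J is a Jordan canonical form, so e^{tM} = P · e^{tJ} · P⁻¹, and e^{tJ} can be computed block-by-block.

M has Jordan form
J =
  [-3,  1,  0]
  [ 0, -3,  1]
  [ 0,  0, -3]
(up to reordering of blocks).

Per-block formulas:
  For a 3×3 Jordan block J_3(-3): exp(t · J_3(-3)) = e^(-3t)·(I + t·N + (t^2/2)·N^2), where N is the 3×3 nilpotent shift.

After assembling e^{tJ} and conjugating by P, we get:

e^{tM} =
  [-t*exp(-3*t) + exp(-3*t), t^2*exp(-3*t)/2 - 2*t*exp(-3*t), -t^2*exp(-3*t)/2 + 3*t*exp(-3*t)]
  [-t*exp(-3*t), t^2*exp(-3*t)/2 - t*exp(-3*t) + exp(-3*t), -t^2*exp(-3*t)/2 + 2*t*exp(-3*t)]
  [-t*exp(-3*t), t^2*exp(-3*t)/2 - t*exp(-3*t), -t^2*exp(-3*t)/2 + 2*t*exp(-3*t) + exp(-3*t)]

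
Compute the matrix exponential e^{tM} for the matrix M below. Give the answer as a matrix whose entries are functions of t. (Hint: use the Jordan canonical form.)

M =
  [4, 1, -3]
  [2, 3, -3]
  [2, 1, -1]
e^{tM} =
  [2*t*exp(2*t) + exp(2*t), t*exp(2*t), -3*t*exp(2*t)]
  [2*t*exp(2*t), t*exp(2*t) + exp(2*t), -3*t*exp(2*t)]
  [2*t*exp(2*t), t*exp(2*t), -3*t*exp(2*t) + exp(2*t)]

Strategy: write M = P · J · P⁻¹ where J is a Jordan canonical form, so e^{tM} = P · e^{tJ} · P⁻¹, and e^{tJ} can be computed block-by-block.

M has Jordan form
J =
  [2, 1, 0]
  [0, 2, 0]
  [0, 0, 2]
(up to reordering of blocks).

Per-block formulas:
  For a 1×1 block at λ = 2: exp(t · [2]) = [e^(2t)].
  For a 2×2 Jordan block J_2(2): exp(t · J_2(2)) = e^(2t)·(I + t·N), where N is the 2×2 nilpotent shift.

After assembling e^{tJ} and conjugating by P, we get:

e^{tM} =
  [2*t*exp(2*t) + exp(2*t), t*exp(2*t), -3*t*exp(2*t)]
  [2*t*exp(2*t), t*exp(2*t) + exp(2*t), -3*t*exp(2*t)]
  [2*t*exp(2*t), t*exp(2*t), -3*t*exp(2*t) + exp(2*t)]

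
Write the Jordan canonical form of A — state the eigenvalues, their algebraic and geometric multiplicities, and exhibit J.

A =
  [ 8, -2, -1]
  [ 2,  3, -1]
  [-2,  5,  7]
J_3(6)

The characteristic polynomial is
  det(x·I − A) = x^3 - 18*x^2 + 108*x - 216 = (x - 6)^3

Eigenvalues and multiplicities (the geometric multiplicity of λ is n − rank(A − λI), which equals the number of Jordan blocks for λ):
  λ = 6: algebraic multiplicity = 3, geometric multiplicity = 1

Determining the block sizes for each eigenvalue:
  λ = 6: one block (gm = 1), so the single block has size am = 3 → block sizes [3]

Assembling the blocks gives a Jordan form
J =
  [6, 1, 0]
  [0, 6, 1]
  [0, 0, 6]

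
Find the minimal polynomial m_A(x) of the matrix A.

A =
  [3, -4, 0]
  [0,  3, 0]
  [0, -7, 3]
x^2 - 6*x + 9

The characteristic polynomial is χ_A(x) = (x - 3)^3, so the eigenvalues are known. The minimal polynomial is
  m_A(x) = Π_λ (x − λ)^{k_λ}
where k_λ is the size of the *largest* Jordan block for λ (equivalently, the smallest k with (A − λI)^k v = 0 for every generalised eigenvector v of λ).

  λ = 3: largest Jordan block has size 2, contributing (x − 3)^2

So m_A(x) = (x - 3)^2 = x^2 - 6*x + 9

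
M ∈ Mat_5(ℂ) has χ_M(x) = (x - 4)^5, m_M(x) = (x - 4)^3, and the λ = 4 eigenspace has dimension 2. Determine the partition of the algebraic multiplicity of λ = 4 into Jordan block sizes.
Block sizes for λ = 4: [3, 2]

Step 1 — from the characteristic polynomial, algebraic multiplicity of λ = 4 is 5. From dim ker(M − (4)·I) = 2, there are exactly 2 Jordan blocks for λ = 4.
Step 2 — from the minimal polynomial, the factor (x − 4)^3 tells us the largest block for λ = 4 has size 3.
Step 3 — with total size 5, 2 blocks, and largest block 3, the block sizes (in nonincreasing order) are [3, 2].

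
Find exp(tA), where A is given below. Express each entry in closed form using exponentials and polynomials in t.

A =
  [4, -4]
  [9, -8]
e^{tA} =
  [6*t*exp(-2*t) + exp(-2*t), -4*t*exp(-2*t)]
  [9*t*exp(-2*t), -6*t*exp(-2*t) + exp(-2*t)]

Strategy: write A = P · J · P⁻¹ where J is a Jordan canonical form, so e^{tA} = P · e^{tJ} · P⁻¹, and e^{tJ} can be computed block-by-block.

A has Jordan form
J =
  [-2,  1]
  [ 0, -2]
(up to reordering of blocks).

Per-block formulas:
  For a 2×2 Jordan block J_2(-2): exp(t · J_2(-2)) = e^(-2t)·(I + t·N), where N is the 2×2 nilpotent shift.

After assembling e^{tJ} and conjugating by P, we get:

e^{tA} =
  [6*t*exp(-2*t) + exp(-2*t), -4*t*exp(-2*t)]
  [9*t*exp(-2*t), -6*t*exp(-2*t) + exp(-2*t)]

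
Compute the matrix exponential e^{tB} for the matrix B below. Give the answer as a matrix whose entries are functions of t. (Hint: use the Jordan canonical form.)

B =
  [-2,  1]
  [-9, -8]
e^{tB} =
  [3*t*exp(-5*t) + exp(-5*t), t*exp(-5*t)]
  [-9*t*exp(-5*t), -3*t*exp(-5*t) + exp(-5*t)]

Strategy: write B = P · J · P⁻¹ where J is a Jordan canonical form, so e^{tB} = P · e^{tJ} · P⁻¹, and e^{tJ} can be computed block-by-block.

B has Jordan form
J =
  [-5,  1]
  [ 0, -5]
(up to reordering of blocks).

Per-block formulas:
  For a 2×2 Jordan block J_2(-5): exp(t · J_2(-5)) = e^(-5t)·(I + t·N), where N is the 2×2 nilpotent shift.

After assembling e^{tJ} and conjugating by P, we get:

e^{tB} =
  [3*t*exp(-5*t) + exp(-5*t), t*exp(-5*t)]
  [-9*t*exp(-5*t), -3*t*exp(-5*t) + exp(-5*t)]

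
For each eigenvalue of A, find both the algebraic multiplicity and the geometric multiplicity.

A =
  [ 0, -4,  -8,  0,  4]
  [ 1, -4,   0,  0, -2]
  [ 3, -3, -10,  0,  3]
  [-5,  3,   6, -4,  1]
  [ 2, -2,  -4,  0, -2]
λ = -4: alg = 5, geom = 3

Step 1 — factor the characteristic polynomial to read off the algebraic multiplicities:
  χ_A(x) = (x + 4)^5

Step 2 — compute geometric multiplicities via the rank-nullity identity g(λ) = n − rank(A − λI):
  rank(A − (-4)·I) = 2, so dim ker(A − (-4)·I) = n − 2 = 3

Summary:
  λ = -4: algebraic multiplicity = 5, geometric multiplicity = 3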